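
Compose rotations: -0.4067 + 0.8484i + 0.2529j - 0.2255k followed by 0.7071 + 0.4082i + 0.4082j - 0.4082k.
-0.8292 + 0.4451i - 0.2415j - 0.2365k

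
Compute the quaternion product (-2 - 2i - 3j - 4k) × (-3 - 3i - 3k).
-12 + 21i + 15j + 9k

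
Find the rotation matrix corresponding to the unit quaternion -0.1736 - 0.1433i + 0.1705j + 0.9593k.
[[-0.8987, 0.2842, -0.3341], [-0.3819, -0.8816, 0.2774], [-0.2157, 0.3769, 0.9008]]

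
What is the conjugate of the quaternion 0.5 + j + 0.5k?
0.5 - j - 0.5k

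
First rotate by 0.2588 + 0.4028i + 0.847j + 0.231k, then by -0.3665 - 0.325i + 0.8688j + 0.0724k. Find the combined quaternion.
-0.7165 - 0.0924i + 0.0187j - 0.6912k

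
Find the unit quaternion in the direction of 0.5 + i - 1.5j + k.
0.2357 + 0.4714i - 0.7071j + 0.4714k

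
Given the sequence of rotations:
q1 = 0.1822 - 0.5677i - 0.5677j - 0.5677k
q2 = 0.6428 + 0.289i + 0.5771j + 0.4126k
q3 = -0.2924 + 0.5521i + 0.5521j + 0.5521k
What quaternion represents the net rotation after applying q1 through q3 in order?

q2 · q1 = 0.843 - 0.4056i - 0.3299j - 0.1262k
q3 · q2 · q1 = 0.2293 + 0.6965i + 0.4076j + 0.5441k
0.2293 + 0.6965i + 0.4076j + 0.5441k


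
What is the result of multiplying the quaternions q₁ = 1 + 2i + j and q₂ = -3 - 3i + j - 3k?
2 - 12i + 4j + 2k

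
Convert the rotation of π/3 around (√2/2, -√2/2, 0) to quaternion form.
0.866 + 0.3536i - 0.3536j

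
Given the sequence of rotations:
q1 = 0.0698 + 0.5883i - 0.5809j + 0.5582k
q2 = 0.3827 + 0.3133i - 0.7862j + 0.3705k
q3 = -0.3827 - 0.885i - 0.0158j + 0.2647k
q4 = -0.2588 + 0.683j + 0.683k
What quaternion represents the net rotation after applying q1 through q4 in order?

q2 · q1 = -0.8211 + 0.0234i - 0.2341j + 0.52k
q3 · q2 · q1 = 0.1936 + 0.7715i + 0.569j - 0.2088k
q4 · q3 · q2 · q1 = -0.2961 - 0.7309i + 0.5119j - 0.3407k
-0.2961 - 0.7309i + 0.5119j - 0.3407k


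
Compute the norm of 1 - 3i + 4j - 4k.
√42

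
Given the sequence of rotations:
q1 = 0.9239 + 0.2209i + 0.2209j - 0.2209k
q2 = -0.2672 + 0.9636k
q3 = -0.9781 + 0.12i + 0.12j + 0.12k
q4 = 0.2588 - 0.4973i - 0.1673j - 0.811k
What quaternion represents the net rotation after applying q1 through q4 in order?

q2 · q1 = -0.034 - 0.2719i + 0.1538j + 0.9493k
q3 · q2 · q1 = -0.0665 + 0.3573i - 0.3011j - 0.8815k
q4 · q3 · q2 · q1 = -0.6048 + 0.0288i - 0.7949j + 0.0353k
-0.6048 + 0.0288i - 0.7949j + 0.0353k


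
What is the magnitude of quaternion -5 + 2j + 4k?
√45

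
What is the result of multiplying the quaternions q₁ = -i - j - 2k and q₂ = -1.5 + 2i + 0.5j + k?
4.5 + 1.5i - 1.5j + 4.5k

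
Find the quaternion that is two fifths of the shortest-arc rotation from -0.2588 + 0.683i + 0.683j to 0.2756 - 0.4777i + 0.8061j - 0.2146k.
-0.047 + 0.2598i + 0.9574j - 0.1166k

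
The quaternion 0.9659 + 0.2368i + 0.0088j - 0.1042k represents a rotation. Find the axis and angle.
axis = (0.9148, 0.034, -0.4025), θ = π/6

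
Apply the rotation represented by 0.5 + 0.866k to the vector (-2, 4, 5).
(-2.464, -3.732, 5)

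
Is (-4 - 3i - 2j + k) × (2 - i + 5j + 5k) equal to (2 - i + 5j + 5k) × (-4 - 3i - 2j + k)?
No: pq = -6 - 17i - 10j - 35k ≠ -6 + 13i - 38j - k = qp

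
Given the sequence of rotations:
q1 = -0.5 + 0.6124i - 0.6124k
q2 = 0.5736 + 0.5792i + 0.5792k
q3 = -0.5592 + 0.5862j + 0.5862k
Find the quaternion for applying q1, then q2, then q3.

q2 · q1 = -0.2868 + 0.0617i + 0.7094j - 0.6409k
q3 · q2 · q1 = 0.1202 - 0.826i - 0.5287j + 0.1541k
0.1202 - 0.826i - 0.5287j + 0.1541k


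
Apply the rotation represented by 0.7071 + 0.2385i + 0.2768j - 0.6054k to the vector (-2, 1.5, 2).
(1.46, 0.333, 2.83)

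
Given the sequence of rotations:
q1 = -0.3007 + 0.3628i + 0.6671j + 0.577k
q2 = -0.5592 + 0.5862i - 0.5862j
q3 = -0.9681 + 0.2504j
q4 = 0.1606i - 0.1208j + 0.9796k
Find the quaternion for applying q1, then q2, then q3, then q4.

q2 · q1 = 0.3465 - 0.7174i - 0.535j + 0.2811k
q3 · q2 · q1 = -0.2015 + 0.7649i + 0.6047j - 0.0925k
q4 · q3 · q2 · q1 = 0.0408 - 0.6136i + 0.7885j - 0.0079k
0.0408 - 0.6136i + 0.7885j - 0.0079k


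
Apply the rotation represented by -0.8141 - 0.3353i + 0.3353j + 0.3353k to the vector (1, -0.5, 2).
(-1.152, -1.688, 1.036)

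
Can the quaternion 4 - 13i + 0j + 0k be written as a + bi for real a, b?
Yes. The quaternion 4 - 13i has j- and k-coefficients y = z = 0, so it lies in the complex subalgebra spanned by 1 and i.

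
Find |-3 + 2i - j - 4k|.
√30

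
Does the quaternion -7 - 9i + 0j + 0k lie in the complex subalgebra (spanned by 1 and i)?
Yes. The quaternion -7 - 9i has j- and k-coefficients y = z = 0, so it lies in the complex subalgebra spanned by 1 and i.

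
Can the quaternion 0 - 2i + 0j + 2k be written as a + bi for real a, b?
No. The quaternion -2i + 2k has j-coefficient y = 0 and k-coefficient z = 2, not both zero, so it does not lie in the complex subalgebra spanned by 1 and i.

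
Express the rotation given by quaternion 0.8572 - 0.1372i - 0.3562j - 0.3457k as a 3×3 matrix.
[[0.5072, 0.6904, -0.5158], [-0.4949, 0.7233, 0.4815], [0.7055, 0.0111, 0.7086]]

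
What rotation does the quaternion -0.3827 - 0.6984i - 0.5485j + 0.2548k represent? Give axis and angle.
axis = (-0.7559, -0.5937, 0.2758), θ = 5π/4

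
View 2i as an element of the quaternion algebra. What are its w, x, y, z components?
0 + 2i + 0j + 0k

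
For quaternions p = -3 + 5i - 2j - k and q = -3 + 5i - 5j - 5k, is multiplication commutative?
No: pq = -31 - 25i + 41j + 3k ≠ -31 - 35i + j + 33k = qp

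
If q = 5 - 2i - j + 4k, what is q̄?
5 + 2i + j - 4k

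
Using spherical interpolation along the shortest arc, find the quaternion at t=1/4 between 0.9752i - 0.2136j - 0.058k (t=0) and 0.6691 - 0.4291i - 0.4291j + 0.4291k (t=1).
-0.2132 + 0.9583i - 0.0432j - 0.1856k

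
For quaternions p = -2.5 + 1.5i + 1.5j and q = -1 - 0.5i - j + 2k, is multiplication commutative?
No: pq = 4.75 + 2.75i - 2j - 5.75k ≠ 4.75 - 3.25i + 4j - 4.25k = qp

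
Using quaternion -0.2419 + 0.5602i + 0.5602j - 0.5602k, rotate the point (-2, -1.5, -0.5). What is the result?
(0.425, -1.236, 2.189)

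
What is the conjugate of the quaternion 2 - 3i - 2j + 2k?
2 + 3i + 2j - 2k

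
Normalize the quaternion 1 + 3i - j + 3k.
0.2236 + 0.6708i - 0.2236j + 0.6708k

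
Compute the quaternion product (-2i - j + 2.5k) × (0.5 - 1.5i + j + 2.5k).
-8.25 - 6i + 0.75j - 2.25k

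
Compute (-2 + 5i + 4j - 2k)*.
-2 - 5i - 4j + 2k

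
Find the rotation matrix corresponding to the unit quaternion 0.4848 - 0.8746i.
[[1, 0, 0], [0, -0.5299, 0.848], [0, -0.848, -0.5299]]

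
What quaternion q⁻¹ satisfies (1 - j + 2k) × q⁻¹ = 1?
0.1667 + 0.1667j - 0.3333k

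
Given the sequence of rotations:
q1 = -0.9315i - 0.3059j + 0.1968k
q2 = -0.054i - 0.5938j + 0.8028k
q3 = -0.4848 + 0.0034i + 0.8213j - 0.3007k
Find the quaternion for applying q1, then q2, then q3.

q2 · q1 = -0.3899 + 0.1287i - 0.7372j - 0.5366k
q3 · q2 · q1 = 0.6327 - 0.7261i + 0.0003j + 0.2692k
0.6327 - 0.7261i + 0.0003j + 0.2692k


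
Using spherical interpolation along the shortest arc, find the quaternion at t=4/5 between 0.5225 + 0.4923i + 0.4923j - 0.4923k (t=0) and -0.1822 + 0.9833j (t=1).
-0.0277 + 0.124i + 0.9841j - 0.124k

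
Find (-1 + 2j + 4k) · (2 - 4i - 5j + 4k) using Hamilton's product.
-8 + 32i - 7j + 12k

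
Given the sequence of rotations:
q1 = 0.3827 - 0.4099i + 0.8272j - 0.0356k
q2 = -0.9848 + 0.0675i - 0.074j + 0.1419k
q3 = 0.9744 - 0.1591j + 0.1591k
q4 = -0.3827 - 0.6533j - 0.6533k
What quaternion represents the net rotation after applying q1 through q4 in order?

q2 · q1 = -0.283 + 0.3148i - 0.8987j + 0.1149k
q3 · q2 · q1 = -0.437 + 0.4314i - 0.7806j + 0.117k
q4 · q3 · q2 · q1 = -0.2663 - 0.7515i + 0.3024j + 0.5225k
-0.2663 - 0.7515i + 0.3024j + 0.5225k


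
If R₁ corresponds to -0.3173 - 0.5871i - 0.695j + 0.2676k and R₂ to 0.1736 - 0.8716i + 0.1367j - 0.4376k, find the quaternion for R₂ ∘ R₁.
-0.3547 - 0.0929i + 0.3261j + 0.8713k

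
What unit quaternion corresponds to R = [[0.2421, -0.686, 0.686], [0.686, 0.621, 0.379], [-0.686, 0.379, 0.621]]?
0.7881 + 0.4353j + 0.4353k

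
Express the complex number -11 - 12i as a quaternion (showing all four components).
-11 - 12i + 0j + 0k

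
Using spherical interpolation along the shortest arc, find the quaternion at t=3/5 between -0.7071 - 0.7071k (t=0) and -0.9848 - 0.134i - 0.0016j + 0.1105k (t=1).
-0.9653 - 0.088i - 0.0011j - 0.2458k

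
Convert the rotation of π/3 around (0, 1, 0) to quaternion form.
0.866 + 0.5j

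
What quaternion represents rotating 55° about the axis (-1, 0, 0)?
0.887 - 0.4617i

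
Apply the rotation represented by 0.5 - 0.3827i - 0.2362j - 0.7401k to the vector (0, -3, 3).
(-1.772, 3.362, 1.886)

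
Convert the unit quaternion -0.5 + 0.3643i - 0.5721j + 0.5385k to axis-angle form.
axis = (0.4207, -0.6606, 0.6218), θ = 4π/3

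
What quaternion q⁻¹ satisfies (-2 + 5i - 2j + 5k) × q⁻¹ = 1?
-0.0345 - 0.0862i + 0.0345j - 0.0862k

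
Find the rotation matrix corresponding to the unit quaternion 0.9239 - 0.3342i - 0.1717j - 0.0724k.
[[0.9306, 0.2485, -0.2689], [-0.019, 0.7661, 0.6424], [0.3657, -0.5927, 0.7177]]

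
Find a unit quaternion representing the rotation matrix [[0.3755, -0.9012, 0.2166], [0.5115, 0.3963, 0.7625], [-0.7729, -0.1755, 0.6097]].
0.7716 - 0.3039i + 0.3206j + 0.4577k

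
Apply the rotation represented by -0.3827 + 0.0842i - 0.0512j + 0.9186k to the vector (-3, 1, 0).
(2.773, 1.433, -0.505)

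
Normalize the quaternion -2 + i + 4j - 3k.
-0.3651 + 0.1826i + 0.7303j - 0.5477k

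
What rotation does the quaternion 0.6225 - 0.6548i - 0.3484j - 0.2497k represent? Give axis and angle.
axis = (-0.8367, -0.4452, -0.3191), θ = 103°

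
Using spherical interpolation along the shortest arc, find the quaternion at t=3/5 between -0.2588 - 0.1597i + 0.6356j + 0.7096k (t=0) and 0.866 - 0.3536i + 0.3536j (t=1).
0.5363 - 0.3703i + 0.6416j + 0.4045k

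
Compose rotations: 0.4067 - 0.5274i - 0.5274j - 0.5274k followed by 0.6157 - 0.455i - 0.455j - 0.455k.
-0.4695 - 0.5098i - 0.5098j - 0.5098k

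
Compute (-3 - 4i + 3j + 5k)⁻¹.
-0.0508 + 0.0678i - 0.0508j - 0.0847k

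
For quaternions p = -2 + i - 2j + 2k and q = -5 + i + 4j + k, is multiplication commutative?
No: pq = 15 - 17i + 3j - 6k ≠ 15 + 3i + j - 18k = qp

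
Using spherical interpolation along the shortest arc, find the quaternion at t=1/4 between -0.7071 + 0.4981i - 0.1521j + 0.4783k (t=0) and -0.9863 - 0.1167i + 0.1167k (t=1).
-0.83 + 0.3598i - 0.1198j + 0.4089k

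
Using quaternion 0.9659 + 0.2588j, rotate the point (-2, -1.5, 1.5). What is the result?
(-0.982, -1.5, 2.299)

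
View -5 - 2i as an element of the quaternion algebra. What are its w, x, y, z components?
-5 - 2i + 0j + 0k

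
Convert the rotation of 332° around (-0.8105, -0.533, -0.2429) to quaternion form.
-0.9703 - 0.1961i - 0.1289j - 0.0588k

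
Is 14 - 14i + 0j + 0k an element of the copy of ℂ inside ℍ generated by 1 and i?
Yes. The quaternion 14 - 14i has j- and k-coefficients y = z = 0, so it lies in the complex subalgebra spanned by 1 and i.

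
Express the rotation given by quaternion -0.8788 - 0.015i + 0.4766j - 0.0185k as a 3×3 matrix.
[[0.545, -0.0468, -0.8371], [0.0182, 0.9989, -0.044], [0.8382, 0.0087, 0.5453]]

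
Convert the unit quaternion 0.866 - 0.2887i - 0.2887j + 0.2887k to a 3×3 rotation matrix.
[[0.6666, -0.3333, -0.6667], [0.6667, 0.6666, 0.3333], [0.3333, -0.6667, 0.6666]]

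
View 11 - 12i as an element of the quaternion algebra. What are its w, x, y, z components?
11 - 12i + 0j + 0k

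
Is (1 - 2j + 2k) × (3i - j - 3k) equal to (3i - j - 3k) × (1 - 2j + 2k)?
No: pq = 4 + 11i + 5j + 3k ≠ 4 - 5i - 7j - 9k = qp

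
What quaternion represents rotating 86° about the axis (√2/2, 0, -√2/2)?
0.7314 + 0.4822i - 0.4822k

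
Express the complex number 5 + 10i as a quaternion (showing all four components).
5 + 10i + 0j + 0k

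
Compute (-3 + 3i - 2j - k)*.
-3 - 3i + 2j + k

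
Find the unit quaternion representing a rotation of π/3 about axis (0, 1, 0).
0.866 + 0.5j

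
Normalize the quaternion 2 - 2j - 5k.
0.3482 - 0.3482j - 0.8704k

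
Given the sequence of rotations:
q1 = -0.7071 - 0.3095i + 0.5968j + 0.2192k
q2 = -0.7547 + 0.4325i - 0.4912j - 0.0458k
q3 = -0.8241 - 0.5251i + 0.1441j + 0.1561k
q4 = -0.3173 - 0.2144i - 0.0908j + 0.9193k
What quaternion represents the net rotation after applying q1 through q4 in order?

q2 · q1 = 0.9707 - 0.1526i - 0.1837j - 0.027k
q3 · q2 · q1 = -0.8494 - 0.3592i + 0.2533j + 0.2922k
q4 · q3 · q2 · q1 = -0.0531 + 0.0367i - 0.2708j - 0.9605k
-0.0531 + 0.0367i - 0.2708j - 0.9605k


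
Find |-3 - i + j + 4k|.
√27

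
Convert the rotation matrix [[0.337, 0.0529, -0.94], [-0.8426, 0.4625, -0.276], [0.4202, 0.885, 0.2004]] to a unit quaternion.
0.7071 + 0.4105i - 0.4809j - 0.3166k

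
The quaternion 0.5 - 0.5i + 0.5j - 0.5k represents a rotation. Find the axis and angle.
axis = (-√3/3, √3/3, -√3/3), θ = 2π/3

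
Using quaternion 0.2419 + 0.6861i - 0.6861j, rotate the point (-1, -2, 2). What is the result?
(1.161, 0.161, -2.762)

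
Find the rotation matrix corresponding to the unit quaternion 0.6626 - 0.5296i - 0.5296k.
[[0.439, 0.7018, 0.561], [-0.7018, -0.1219, 0.7018], [0.561, -0.7018, 0.439]]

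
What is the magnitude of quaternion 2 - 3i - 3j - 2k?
√26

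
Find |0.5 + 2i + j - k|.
2.5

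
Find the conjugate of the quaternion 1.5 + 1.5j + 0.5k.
1.5 - 1.5j - 0.5k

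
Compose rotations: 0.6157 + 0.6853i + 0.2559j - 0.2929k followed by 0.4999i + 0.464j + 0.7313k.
-0.2471 - 0.0153i + 0.9333j + 0.2602k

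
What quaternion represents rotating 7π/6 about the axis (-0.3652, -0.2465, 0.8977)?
-0.2588 - 0.3528i - 0.2381j + 0.8671k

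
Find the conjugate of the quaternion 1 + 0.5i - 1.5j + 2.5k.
1 - 0.5i + 1.5j - 2.5k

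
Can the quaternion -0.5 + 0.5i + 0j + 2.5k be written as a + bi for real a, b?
No. The quaternion -0.5 + 0.5i + 2.5k has j-coefficient y = 0 and k-coefficient z = 2.5, not both zero, so it does not lie in the complex subalgebra spanned by 1 and i.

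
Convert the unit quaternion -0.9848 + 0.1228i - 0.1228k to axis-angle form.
axis = (√2/2, 0, -√2/2), θ = 340°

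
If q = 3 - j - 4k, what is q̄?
3 + j + 4k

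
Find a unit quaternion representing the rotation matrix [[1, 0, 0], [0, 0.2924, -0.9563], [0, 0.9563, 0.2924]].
0.8039 + 0.5948i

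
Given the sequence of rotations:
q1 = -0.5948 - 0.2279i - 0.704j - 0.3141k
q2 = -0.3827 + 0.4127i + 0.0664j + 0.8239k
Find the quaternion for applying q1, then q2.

q2 · q1 = 0.6272 + 0.4009i + 0.1718j - 0.6453k
0.6272 + 0.4009i + 0.1718j - 0.6453k


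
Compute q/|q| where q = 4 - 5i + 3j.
0.5657 - 0.7071i + 0.4243j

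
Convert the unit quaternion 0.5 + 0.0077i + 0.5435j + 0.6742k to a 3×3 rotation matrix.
[[-0.4999, -0.6658, 0.5539], [0.6826, 0.0908, 0.7252], [-0.5331, 0.7406, 0.4091]]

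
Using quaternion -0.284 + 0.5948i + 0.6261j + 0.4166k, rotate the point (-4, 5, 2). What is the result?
(5.712, -0.587, -3.469)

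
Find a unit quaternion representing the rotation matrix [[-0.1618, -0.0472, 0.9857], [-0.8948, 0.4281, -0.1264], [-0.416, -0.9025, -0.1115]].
0.5373 - 0.3611i + 0.6522j - 0.3944k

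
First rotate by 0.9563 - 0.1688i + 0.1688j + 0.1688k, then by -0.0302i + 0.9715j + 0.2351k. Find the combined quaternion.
-0.2088 + 0.0954i + 0.8945j + 0.3837k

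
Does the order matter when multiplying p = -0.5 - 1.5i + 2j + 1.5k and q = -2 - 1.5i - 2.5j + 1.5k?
Yes: pq = 1.5 + 10.5i - 2.75j + 3k ≠ 1.5 - 3i - 2.75j - 10.5k = qp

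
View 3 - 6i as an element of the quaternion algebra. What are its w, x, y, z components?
3 - 6i + 0j + 0k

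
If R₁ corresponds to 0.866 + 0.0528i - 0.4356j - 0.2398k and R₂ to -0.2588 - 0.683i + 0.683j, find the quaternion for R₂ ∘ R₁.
0.1095 - 0.7689i + 0.5404j + 0.3235k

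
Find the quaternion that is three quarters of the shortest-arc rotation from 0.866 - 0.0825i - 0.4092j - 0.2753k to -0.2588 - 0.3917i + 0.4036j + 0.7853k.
0.4596 + 0.2914i - 0.4436j - 0.712k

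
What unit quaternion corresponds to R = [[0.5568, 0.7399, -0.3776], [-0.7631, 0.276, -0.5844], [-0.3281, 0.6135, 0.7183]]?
0.7986 + 0.375i - 0.0155j - 0.4705k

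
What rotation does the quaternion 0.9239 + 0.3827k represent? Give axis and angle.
axis = (0, 0, 1), θ = π/4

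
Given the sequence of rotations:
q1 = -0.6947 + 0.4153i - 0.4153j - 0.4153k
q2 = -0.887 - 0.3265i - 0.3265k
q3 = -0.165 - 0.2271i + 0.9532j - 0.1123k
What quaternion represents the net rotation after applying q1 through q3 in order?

q2 · q1 = 0.6162 - 0.2771i + 0.0972j + 0.7308k
q3 · q2 · q1 = -0.1752 + 0.6133i + 0.7684j + 0.0523k
-0.1752 + 0.6133i + 0.7684j + 0.0523k


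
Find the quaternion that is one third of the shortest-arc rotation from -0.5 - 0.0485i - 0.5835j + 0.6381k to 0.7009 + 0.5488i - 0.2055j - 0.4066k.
-0.6446 - 0.2512i - 0.3507j + 0.6312k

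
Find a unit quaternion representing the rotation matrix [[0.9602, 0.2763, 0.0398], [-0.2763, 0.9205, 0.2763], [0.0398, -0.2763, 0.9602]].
0.9799 - 0.141i - 0.141k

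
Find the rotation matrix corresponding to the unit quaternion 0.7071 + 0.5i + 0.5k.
[[0.5, -0.7071, 0.5], [0.7071, 0, -0.7071], [0.5, 0.7071, 0.5]]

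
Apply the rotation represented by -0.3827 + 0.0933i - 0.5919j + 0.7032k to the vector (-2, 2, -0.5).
(1.943, 1.665, -1.305)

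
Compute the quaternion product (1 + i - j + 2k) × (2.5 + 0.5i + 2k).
-2 + i - 3.5j + 7.5k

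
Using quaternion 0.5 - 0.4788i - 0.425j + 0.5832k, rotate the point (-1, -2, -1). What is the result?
(1.377, -0.696, 1.902)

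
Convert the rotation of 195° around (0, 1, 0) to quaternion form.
-0.1305 + 0.9914j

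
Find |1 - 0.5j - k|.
1.5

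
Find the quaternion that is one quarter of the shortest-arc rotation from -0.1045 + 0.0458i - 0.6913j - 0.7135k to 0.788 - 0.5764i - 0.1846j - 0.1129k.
0.191 - 0.1672i - 0.6869j - 0.6809k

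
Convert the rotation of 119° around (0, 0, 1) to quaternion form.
0.5075 + 0.8616k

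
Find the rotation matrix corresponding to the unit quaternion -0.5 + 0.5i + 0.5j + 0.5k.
[[0, 1, 0], [0, 0, 1], [1, 0, 0]]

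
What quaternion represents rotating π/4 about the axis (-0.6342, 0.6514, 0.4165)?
0.9239 - 0.2427i + 0.2493j + 0.1594k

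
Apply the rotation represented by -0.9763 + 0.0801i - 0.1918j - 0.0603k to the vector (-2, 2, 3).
(-1.041, 2.324, 3.243)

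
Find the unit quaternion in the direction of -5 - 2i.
-0.9285 - 0.3714i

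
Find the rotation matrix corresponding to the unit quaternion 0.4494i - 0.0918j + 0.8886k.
[[-0.5961, -0.0825, 0.7987], [-0.0825, -0.9831, -0.1631], [0.7987, -0.1631, 0.5792]]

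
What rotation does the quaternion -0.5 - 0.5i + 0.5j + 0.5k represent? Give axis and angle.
axis = (-√3/3, √3/3, √3/3), θ = 4π/3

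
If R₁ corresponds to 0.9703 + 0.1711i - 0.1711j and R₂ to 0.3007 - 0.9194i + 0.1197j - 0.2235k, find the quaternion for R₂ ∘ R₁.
0.4696 - 0.8789i + 0.0265j - 0.08k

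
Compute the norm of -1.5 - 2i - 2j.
3.202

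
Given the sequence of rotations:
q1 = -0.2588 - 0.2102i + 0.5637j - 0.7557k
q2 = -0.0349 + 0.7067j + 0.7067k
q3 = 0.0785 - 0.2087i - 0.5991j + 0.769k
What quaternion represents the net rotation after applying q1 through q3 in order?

q2 · q1 = 0.1447 - 0.9251i - 0.3511j - 0.008k
q3 · q2 · q1 = -0.3859 + 0.172i - 0.8273j - 0.3703k
-0.3859 + 0.172i - 0.8273j - 0.3703k


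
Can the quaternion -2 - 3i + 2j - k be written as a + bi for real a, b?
No. The quaternion -2 - 3i + 2j - k has j-coefficient y = 2 and k-coefficient z = -1, not both zero, so it does not lie in the complex subalgebra spanned by 1 and i.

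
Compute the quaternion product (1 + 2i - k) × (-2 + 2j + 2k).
-2i - 2j + 8k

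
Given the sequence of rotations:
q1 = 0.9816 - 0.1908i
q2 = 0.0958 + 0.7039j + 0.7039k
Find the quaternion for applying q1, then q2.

q2 · q1 = 0.094 - 0.0183i + 0.5566j + 0.8253k
0.094 - 0.0183i + 0.5566j + 0.8253k


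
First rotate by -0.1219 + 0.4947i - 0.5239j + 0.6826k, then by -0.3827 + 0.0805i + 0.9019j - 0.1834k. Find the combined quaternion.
0.6045 + 0.3204i - 0.0551j - 0.7272k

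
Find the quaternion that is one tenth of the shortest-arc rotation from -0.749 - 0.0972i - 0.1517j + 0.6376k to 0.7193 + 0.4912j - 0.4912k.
-0.751 - 0.0879i - 0.1875j + 0.6269k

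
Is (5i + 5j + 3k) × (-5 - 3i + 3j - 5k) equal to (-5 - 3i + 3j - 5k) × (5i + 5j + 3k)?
No: pq = 15 - 59i - 9j + 15k ≠ 15 + 9i - 41j - 45k = qp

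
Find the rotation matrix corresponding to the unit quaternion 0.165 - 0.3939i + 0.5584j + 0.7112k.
[[-0.6352, -0.6746, -0.376], [-0.2052, -0.3219, 0.9243], [-0.7446, 0.6643, 0.0661]]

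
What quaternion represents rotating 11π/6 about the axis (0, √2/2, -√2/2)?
-0.9659 + 0.183j - 0.183k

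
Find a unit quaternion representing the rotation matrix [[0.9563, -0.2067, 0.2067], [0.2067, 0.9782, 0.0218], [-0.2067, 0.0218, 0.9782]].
0.989 + 0.1045j + 0.1045k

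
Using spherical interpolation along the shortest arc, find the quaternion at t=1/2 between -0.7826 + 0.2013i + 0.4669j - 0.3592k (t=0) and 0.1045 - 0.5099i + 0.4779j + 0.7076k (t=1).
-0.569 + 0.4561i - 0.0071j - 0.6842k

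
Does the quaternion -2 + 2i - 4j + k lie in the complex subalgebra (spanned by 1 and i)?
No. The quaternion -2 + 2i - 4j + k has j-coefficient y = -4 and k-coefficient z = 1, not both zero, so it does not lie in the complex subalgebra spanned by 1 and i.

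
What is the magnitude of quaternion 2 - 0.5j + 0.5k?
2.121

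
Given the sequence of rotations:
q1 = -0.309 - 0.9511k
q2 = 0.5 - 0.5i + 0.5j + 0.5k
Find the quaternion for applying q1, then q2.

q2 · q1 = 0.3211 - 0.3211i - 0.63j - 0.63k
0.3211 - 0.3211i - 0.63j - 0.63k


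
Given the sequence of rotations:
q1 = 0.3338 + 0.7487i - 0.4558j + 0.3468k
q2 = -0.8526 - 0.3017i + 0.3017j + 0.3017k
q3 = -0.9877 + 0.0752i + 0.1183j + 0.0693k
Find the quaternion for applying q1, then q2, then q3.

q2 · q1 = -0.0258 - 0.4969i + 0.8198j - 0.2833k
q3 · q2 · q1 = -0.0145 + 0.3985i - 0.8259j + 0.3985k
-0.0145 + 0.3985i - 0.8259j + 0.3985k


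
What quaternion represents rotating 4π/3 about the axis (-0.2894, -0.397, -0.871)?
-0.5 - 0.2506i - 0.3438j - 0.7543k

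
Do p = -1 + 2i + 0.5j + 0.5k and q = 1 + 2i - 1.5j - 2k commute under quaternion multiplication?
No: pq = -3.25 - 0.25i + 7j - 1.5k ≠ -3.25 + 0.25i - 3j + 6.5k = qp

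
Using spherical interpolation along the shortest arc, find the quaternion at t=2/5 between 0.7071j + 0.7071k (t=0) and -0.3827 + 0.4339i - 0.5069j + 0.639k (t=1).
-0.2141 + 0.2428i + 0.2666j + 0.9078k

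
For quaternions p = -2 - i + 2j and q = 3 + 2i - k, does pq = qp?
No: pq = -4 - 9i + 5j - 2k ≠ -4 - 5i + 7j + 6k = qp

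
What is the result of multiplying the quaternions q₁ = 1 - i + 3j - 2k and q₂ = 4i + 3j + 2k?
-1 + 16i - 3j - 13k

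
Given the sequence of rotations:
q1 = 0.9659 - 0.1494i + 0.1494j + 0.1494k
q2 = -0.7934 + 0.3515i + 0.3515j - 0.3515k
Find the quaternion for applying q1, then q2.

q2 · q1 = -0.7138 + 0.5631i + 0.221j - 0.353k
-0.7138 + 0.5631i + 0.221j - 0.353k


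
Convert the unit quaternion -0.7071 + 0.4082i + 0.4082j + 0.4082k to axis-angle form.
axis = (√3/3, √3/3, √3/3), θ = 3π/2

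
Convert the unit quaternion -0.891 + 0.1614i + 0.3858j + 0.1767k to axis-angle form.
axis = (0.3555, 0.8498, 0.3892), θ = 306°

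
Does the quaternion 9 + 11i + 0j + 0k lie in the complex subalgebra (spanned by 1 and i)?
Yes. The quaternion 9 + 11i has j- and k-coefficients y = z = 0, so it lies in the complex subalgebra spanned by 1 and i.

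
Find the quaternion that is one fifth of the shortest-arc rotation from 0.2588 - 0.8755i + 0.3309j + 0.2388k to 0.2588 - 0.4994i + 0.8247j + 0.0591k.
0.2682 - 0.8265i + 0.4488j + 0.2089k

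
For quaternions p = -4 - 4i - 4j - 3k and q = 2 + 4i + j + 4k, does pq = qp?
No: pq = 24 - 37i - 8j - 10k ≠ 24 - 11i - 16j - 34k = qp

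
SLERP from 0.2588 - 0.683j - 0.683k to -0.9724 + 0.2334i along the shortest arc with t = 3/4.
0.9249 - 0.2013i - 0.2281j - 0.2281k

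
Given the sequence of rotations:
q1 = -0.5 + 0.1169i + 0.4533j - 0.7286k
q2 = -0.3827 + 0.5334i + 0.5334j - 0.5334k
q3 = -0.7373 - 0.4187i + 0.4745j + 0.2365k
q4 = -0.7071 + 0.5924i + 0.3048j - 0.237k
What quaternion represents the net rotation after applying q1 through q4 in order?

q2 · q1 = -0.5014 - 0.4583i - 0.1139j + 0.725k
q3 · q2 · q1 = 0.0604 + 0.9188i + 0.0412j - 0.388k
q4 · q3 · q2 · q1 = -0.6915 - 0.7224i + 0.0014j + 0.0044k
-0.6915 - 0.7224i + 0.0014j + 0.0044k


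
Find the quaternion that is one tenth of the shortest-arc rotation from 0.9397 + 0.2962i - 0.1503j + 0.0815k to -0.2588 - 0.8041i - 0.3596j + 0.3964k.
0.9191 + 0.3811i - 0.0963j + 0.0267k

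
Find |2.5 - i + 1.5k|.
3.082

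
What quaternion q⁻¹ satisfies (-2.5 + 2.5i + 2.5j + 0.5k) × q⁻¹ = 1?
-0.1316 - 0.1316i - 0.1316j - 0.0263k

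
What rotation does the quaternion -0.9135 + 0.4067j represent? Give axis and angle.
axis = (0, 1, 0), θ = 312°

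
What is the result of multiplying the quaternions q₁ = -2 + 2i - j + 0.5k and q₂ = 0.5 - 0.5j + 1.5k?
-2.25 - 0.25i - 2.5j - 3.75k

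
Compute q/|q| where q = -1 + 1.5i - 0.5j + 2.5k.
-0.3203 + 0.4804i - 0.1601j + 0.8006k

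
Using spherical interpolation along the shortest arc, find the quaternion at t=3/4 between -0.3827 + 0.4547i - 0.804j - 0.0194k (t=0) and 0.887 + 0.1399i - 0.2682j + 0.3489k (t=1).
-0.944 + 0.0406i - 0.053j - 0.3231k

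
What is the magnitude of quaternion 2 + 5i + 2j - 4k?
7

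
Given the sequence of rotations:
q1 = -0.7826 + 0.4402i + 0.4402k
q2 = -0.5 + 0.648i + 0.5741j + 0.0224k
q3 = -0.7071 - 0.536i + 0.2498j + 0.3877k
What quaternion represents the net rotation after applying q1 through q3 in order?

q2 · q1 = 0.0962 - 0.4745i - 0.7247j - 0.4903k
q3 · q2 · q1 = 0.0488 + 0.4424i + 0.0897j + 0.891k
0.0488 + 0.4424i + 0.0897j + 0.891k


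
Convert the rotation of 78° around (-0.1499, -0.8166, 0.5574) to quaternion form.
0.7771 - 0.0943i - 0.5139j + 0.3508k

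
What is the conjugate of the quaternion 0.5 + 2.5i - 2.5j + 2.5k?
0.5 - 2.5i + 2.5j - 2.5k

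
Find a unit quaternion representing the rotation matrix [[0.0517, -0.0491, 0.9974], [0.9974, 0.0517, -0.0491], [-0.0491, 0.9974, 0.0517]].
0.5374 + 0.4869i + 0.4869j + 0.4869k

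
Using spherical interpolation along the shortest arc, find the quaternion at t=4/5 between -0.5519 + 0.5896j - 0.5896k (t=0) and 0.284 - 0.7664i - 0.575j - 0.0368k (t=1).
-0.3787 + 0.6605i + 0.6387j - 0.1114k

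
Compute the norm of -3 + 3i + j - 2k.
√23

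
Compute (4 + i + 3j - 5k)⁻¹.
0.0784 - 0.0196i - 0.0588j + 0.098k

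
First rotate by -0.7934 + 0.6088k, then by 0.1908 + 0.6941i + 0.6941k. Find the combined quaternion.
-0.5739 - 0.5507i - 0.4226j - 0.4345k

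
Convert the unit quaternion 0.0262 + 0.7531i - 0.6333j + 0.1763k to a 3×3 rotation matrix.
[[0.1357, -0.9631, 0.2324], [-0.9446, -0.1965, -0.2628], [0.2987, -0.1838, -0.9365]]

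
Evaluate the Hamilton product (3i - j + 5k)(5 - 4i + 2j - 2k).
24 + 7i - 19j + 27k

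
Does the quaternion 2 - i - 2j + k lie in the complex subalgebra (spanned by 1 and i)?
No. The quaternion 2 - i - 2j + k has j-coefficient y = -2 and k-coefficient z = 1, not both zero, so it does not lie in the complex subalgebra spanned by 1 and i.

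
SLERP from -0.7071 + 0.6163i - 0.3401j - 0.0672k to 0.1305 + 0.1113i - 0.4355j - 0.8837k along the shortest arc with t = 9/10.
0.0265 + 0.194i - 0.4679j - 0.8618k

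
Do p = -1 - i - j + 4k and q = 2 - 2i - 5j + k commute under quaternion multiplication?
No: pq = -13 + 19i - 4j + 10k ≠ -13 - 19i + 10j + 4k = qp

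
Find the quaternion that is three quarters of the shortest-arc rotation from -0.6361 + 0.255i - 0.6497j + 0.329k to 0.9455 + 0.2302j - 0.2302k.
-0.8965 + 0.0675i - 0.3492j + 0.2643k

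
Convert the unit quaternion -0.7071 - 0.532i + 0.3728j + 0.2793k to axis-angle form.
axis = (-0.7524, 0.5272, 0.395), θ = 3π/2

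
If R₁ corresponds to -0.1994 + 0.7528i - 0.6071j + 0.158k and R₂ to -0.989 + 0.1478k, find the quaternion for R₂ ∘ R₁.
0.1739 - 0.6548i + 0.7117j - 0.1857k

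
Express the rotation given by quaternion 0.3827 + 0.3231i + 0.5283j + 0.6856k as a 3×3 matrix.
[[-0.4983, -0.1834, 0.8474], [0.8661, -0.1489, 0.4771], [0.0387, 0.9717, 0.233]]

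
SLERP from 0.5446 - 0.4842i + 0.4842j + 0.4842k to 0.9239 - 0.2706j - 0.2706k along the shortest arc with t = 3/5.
0.9646 - 0.2526i + 0.0533j + 0.0533k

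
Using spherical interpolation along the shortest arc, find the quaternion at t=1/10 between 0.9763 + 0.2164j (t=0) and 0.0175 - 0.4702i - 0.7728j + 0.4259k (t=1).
0.943 + 0.0673i + 0.3202j - 0.061k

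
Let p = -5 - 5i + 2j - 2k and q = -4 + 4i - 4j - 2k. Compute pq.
44 - 12i - 6j + 30k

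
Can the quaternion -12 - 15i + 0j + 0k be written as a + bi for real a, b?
Yes. The quaternion -12 - 15i has j- and k-coefficients y = z = 0, so it lies in the complex subalgebra spanned by 1 and i.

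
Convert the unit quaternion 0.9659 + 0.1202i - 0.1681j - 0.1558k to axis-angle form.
axis = (0.4644, -0.6495, -0.602), θ = π/6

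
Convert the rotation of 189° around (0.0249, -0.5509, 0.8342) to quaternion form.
-0.0785 + 0.0248i - 0.5492j + 0.8316k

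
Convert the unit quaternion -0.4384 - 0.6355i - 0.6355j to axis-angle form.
axis = (-√2/2, -√2/2, 0), θ = 232°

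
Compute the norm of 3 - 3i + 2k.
√22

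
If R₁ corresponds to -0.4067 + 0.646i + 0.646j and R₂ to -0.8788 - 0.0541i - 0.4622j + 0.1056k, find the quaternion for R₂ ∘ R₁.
0.6909 - 0.6139i - 0.3115j + 0.2207k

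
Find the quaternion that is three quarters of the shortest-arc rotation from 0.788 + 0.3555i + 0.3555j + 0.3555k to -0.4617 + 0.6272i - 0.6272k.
0.6376 - 0.4143i + 0.1126j + 0.6396k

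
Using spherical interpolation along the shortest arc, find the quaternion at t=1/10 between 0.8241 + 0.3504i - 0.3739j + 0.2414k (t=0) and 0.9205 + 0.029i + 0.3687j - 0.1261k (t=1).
0.8698 + 0.3279i - 0.3036j + 0.209k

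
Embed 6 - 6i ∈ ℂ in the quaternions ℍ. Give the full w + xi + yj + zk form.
6 - 6i + 0j + 0k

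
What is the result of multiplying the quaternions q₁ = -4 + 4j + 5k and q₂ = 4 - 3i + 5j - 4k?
-16 - 29i - 19j + 48k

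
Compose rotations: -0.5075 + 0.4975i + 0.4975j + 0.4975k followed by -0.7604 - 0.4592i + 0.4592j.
0.3859 + 0.0832i - 0.3829j - 0.8352k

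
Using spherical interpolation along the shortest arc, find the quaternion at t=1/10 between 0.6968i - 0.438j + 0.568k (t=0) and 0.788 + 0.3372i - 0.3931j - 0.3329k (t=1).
0.1088 + 0.716i - 0.4751j + 0.4998k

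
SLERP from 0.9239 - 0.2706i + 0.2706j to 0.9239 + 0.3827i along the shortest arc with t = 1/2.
0.9877 + 0.0599i + 0.1446j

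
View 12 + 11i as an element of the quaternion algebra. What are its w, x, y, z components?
12 + 11i + 0j + 0k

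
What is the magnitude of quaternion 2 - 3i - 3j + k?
√23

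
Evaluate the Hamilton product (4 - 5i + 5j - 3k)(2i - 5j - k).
32 - 12i - 31j + 11k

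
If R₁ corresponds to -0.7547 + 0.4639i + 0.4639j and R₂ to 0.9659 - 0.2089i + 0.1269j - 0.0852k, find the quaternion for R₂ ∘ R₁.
-0.6909 + 0.6453i + 0.3128j - 0.0915k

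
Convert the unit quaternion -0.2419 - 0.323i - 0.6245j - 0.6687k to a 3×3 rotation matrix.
[[-0.6743, 0.0799, 0.7341], [0.7269, -0.103, 0.6789], [0.1298, 0.9915, 0.0113]]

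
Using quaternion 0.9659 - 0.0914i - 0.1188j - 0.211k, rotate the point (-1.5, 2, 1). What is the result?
(-0.656, 2.594, 0.3)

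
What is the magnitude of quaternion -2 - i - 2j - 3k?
√18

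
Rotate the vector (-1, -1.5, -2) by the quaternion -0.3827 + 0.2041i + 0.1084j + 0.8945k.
(-1.034, 0.965, -2.291)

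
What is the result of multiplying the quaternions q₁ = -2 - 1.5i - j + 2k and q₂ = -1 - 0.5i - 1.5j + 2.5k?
-5.25 + 3i + 6.75j - 5.25k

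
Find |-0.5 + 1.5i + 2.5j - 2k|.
3.571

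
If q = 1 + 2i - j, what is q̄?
1 - 2i + j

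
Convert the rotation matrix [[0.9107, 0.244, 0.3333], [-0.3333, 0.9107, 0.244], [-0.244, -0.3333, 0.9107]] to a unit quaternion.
0.9659 - 0.1494i + 0.1494j - 0.1494k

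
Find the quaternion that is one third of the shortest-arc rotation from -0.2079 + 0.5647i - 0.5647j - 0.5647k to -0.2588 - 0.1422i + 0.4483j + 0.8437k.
-0.0523 + 0.4463i - 0.5565j - 0.6988k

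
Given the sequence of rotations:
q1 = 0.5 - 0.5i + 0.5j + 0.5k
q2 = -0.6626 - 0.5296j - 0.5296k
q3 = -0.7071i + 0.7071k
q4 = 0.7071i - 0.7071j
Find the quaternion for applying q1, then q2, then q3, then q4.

q2 · q1 = 0.1983 + 0.3313i - 0.3313j - 0.8609k
q3 · q2 · q1 = 0.843 + 0.094i - 0.3745j + 0.3745k
q4 · q3 · q2 · q1 = -0.3313 + 0.3313i - 0.8609j - 0.1983k
-0.3313 + 0.3313i - 0.8609j - 0.1983k


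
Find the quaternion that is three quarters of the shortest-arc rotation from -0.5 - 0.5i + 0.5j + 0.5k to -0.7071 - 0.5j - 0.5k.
0.4502 - 0.1761i + 0.619j + 0.619k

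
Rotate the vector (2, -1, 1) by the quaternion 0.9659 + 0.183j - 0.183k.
(1.732, -1.707, 0.293)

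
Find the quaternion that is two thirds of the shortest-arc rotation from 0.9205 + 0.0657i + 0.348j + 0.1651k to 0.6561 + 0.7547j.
0.7684 + 0.0228i + 0.637j + 0.0573k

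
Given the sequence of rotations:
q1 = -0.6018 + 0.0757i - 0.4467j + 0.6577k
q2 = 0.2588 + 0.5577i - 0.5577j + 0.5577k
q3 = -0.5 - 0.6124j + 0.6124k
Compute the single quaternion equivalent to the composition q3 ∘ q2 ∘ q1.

q2 · q1 = -0.8139 - 0.4337i - 0.1046j - 0.3723k
q3 · q2 · q1 = 0.5709 + 0.5089i + 0.2851j - 0.5779k
0.5709 + 0.5089i + 0.2851j - 0.5779k


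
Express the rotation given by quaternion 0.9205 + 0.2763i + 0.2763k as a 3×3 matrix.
[[0.8473, -0.5087, 0.1527], [0.5087, 0.6946, -0.5087], [0.1527, 0.5087, 0.8473]]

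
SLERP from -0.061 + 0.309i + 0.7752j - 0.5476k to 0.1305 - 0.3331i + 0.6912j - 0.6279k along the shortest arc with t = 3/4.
0.085 - 0.1756i + 0.7466j - 0.636k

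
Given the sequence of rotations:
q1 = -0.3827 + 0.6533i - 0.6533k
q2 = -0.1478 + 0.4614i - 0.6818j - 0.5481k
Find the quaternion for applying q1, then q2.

q2 · q1 = -0.6029 + 0.1723i + 0.2043j + 0.7517k
-0.6029 + 0.1723i + 0.2043j + 0.7517k


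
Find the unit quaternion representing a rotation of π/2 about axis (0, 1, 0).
0.7071 + 0.7071j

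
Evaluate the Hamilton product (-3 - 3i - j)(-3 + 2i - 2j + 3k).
13 + 18j - k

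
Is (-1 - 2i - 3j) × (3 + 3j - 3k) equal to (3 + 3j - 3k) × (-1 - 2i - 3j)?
No: pq = 6 + 3i - 18j - 3k ≠ 6 - 15i - 6j + 9k = qp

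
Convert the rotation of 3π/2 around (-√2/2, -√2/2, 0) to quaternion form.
-0.7071 - 0.5i - 0.5j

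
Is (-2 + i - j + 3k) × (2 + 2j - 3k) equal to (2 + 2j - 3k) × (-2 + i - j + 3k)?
No: pq = 7 - i - 3j + 14k ≠ 7 + 5i - 9j + 10k = qp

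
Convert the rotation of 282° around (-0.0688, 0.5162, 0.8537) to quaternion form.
-0.7771 - 0.0433i + 0.3249j + 0.5373k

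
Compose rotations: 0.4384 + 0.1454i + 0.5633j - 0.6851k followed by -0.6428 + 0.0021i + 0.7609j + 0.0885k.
-0.6501 - 0.6637i - 0.0142j + 0.3697k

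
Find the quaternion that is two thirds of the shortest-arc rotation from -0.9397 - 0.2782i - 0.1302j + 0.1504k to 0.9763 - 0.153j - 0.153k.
-0.9816 - 0.095i + 0.0591j + 0.1549k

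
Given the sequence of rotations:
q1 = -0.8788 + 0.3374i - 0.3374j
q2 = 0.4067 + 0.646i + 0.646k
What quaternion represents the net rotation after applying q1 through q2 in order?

q2 · q1 = -0.5754 - 0.2125i + 0.0807j - 0.7857k
-0.5754 - 0.2125i + 0.0807j - 0.7857k


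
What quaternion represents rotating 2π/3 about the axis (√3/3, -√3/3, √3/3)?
0.5 + 0.5i - 0.5j + 0.5k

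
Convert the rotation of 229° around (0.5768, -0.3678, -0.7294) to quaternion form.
-0.4147 + 0.5249i - 0.3347j - 0.6637k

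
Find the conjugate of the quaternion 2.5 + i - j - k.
2.5 - i + j + k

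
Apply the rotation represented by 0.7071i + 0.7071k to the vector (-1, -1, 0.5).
(0.5, 1, -1)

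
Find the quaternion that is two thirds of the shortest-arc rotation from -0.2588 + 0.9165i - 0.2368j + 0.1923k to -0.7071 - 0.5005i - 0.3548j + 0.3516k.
0.4646 + 0.8427i + 0.1831j - 0.2013k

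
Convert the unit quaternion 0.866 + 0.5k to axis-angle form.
axis = (0, 0, 1), θ = π/3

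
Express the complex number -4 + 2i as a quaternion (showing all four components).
-4 + 2i + 0j + 0k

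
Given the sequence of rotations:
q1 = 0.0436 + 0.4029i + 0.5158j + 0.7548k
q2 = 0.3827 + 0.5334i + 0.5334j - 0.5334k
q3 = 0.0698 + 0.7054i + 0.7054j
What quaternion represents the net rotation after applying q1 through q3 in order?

q2 · q1 = -0.0707 + 0.8552i - 0.3969j + 0.3258k
q3 · q2 · q1 = -0.3282 + 0.2396i - 0.3074j - 0.8605k
-0.3282 + 0.2396i - 0.3074j - 0.8605k


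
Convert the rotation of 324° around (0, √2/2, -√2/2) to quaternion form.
-0.9511 + 0.2185j - 0.2185k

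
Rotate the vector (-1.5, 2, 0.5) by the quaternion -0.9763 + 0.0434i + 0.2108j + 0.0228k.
(-1.444, 2.077, -0.317)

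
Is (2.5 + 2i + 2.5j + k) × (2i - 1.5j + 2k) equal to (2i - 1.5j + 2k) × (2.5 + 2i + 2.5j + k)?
No: pq = -2.25 + 11.5i - 5.75j - 3k ≠ -2.25 - 1.5i - 1.75j + 13k = qp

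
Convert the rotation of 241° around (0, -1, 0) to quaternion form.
-0.5075 - 0.8616j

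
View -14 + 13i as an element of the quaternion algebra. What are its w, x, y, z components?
-14 + 13i + 0j + 0k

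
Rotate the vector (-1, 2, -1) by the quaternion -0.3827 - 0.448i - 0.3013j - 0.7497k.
(-1.204, -2.004, 0.731)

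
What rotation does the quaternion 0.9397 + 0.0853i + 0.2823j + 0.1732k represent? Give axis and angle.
axis = (0.2494, 0.8254, 0.5064), θ = 40°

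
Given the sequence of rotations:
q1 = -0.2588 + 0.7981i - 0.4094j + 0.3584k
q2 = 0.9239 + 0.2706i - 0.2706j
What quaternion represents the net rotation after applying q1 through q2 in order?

q2 · q1 = -0.5659 + 0.5704i - 0.4052j + 0.4363k
-0.5659 + 0.5704i - 0.4052j + 0.4363k


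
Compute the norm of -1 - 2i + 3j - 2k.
√18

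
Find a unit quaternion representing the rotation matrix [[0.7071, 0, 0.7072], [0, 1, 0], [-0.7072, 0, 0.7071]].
0.9239 + 0.3827j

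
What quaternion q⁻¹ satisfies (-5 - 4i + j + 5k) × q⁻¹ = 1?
-0.0746 + 0.0597i - 0.0149j - 0.0746k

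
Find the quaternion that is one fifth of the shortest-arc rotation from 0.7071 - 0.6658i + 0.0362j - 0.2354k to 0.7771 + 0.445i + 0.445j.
0.8398 - 0.4771i + 0.151j - 0.2106k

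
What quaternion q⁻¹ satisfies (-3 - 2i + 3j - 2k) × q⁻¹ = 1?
-0.1154 + 0.0769i - 0.1154j + 0.0769k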